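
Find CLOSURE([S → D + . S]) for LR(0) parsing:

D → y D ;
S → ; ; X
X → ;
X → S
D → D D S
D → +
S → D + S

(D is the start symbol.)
Start with: [S → D + . S]
  [S → D + . S] has the dot before S: add [S → . ; ; X], [S → . D + S]
  [S → . D + S] has the dot before D: add [D → . y D ;], [D → . D D S], [D → . +]
No further items can be added.

CLOSURE = { [D → . +], [D → . D D S], [D → . y D ;], [S → . ; ; X], [S → . D + S], [S → D + . S] }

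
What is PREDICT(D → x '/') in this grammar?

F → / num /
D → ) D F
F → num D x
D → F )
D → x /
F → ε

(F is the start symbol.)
{ 'x' }

PREDICT(D → x '/') = (FIRST(RHS) \ {ε}) ∪ (FOLLOW(D) if ε ∈ FIRST(RHS), i.e. RHS ⇒* ε)
FIRST(x '/') = { 'x' }
ε ∉ FIRST(x '/'), so FOLLOW(D) is not added.
PREDICT(D → x '/') = { 'x' }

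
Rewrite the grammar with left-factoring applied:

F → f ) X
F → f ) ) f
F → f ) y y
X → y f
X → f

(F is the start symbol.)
Left-factoring transforms A → αβ₁ | αβ₂ into A → αA' and A' → β₁ | β₂
(α is the longest common prefix among the alternatives). Repeat until
no nonterminal has two alternatives with a common prefix.

Round 1: F has alternatives sharing prefix 'f )'. Introduce F': F → f ) F'
  Add: F' → X
  Add: F' → ) f
  Add: F' → y y

No remaining common prefixes — done.

Resulting grammar:
F → f ) F'
F' → X
F' → ) f
F' → y y
X → y f
X → f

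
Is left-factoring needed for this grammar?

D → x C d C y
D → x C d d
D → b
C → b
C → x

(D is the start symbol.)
Left-factoring is needed when two productions for the same non-terminal
share a common prefix on the right-hand side.

Productions for D:
  D → x C d C y
  D → x C d d
  D → b
Productions for C:
  C → b
  C → x

Found common prefix 'x C d' in productions for D

Answer: Yes, D has productions with common prefix 'x C d'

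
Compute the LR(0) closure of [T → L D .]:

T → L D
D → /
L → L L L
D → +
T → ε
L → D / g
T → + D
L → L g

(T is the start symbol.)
To compute CLOSURE, for each item [A → α.Bβ] where B is a non-terminal, add [B → .γ] for all productions B → γ; repeat for the newly added items until nothing changes.

Start with: [T → L D .]
The dot is at the end, so nothing is added.

CLOSURE = { [T → L D .] }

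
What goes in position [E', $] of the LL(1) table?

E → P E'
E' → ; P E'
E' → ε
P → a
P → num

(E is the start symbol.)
E' → ε

To find M[E', $], we find productions for E' where $ is in the predict set (PREDICT(N → α) = (FIRST(α) \ {ε}) ∪ (FOLLOW(N) if α ⇒* ε)).

Relevant sets:
  FOLLOW(E') = { $ }

E' → ; P E': PREDICT = { ';' }
E' → ε: PREDICT = { $ }
  $ is in predict set, so this production goes in M[E', $]

M[E', $] = E' → ε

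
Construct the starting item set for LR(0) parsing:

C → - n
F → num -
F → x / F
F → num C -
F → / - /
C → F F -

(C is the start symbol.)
First, augment the grammar with C' → C
I₀ = CLOSURE({ [C' → . C] }):
  [C' → . C] has the dot before C: add [C → . - n], [C → . F F -]
  [C → . F F -] has the dot before F: add [F → . num -], [F → . x / F], [F → . num C -], [F → . / - /]
No further items can be added.

I₀ = { [C → . - n], [C → . F F -], [C' → . C], [F → . / - /], [F → . num -], [F → . num C -], [F → . x / F] }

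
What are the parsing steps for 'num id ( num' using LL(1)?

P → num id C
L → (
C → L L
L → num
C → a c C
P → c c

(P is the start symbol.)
Stack is shown with the top on the left.

Stack       Input           Action
----------------------------------
P $         num id ( num $  output P → num id C
num id C $  num id ( num $  match 'num'
id C $      id ( num $      match 'id'
C $         ( num $         output C → L L
L L $       ( num $         output L → (
( L $       ( num $         match '('
L $         num $           output L → num
num $       num $           match 'num'
$           $               accept

The string is accepted.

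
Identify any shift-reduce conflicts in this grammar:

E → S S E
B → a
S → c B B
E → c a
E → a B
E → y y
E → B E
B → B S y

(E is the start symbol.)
A shift-reduce conflict occurs when an LR(0) state has both:
  - a complete (reduce) item [A → α .] (dot at the end), and
  - a shift item [B → β . c γ] (dot before a terminal).

Augment with E' → E and build the canonical LR(0) collection (I0 = CLOSURE({[E' → . E]}), then GOTO on every symbol after a dot until no new states appear). It has 20 states:
  I0: { [B → . B S y], [B → . a], [E → . B E], [E → . S S E], [E → . a B], [E → . c a], [E → . y y], [E' → . E], [S → . c B B] }  — shift
  I1: { [B → . B S y], [B → . a], [B → B . S y], [E → . B E], [E → . S S E], [E → . a B], [E → . c a], [E → . y y], [E → B . E], [S → . c B B] }  — shift
  I2: { [E' → E .] }  — accept
  I3: { [E → S . S E], [S → . c B B] }  — shift
  I4: { [B → . B S y], [B → . a], [B → a .], [E → a . B] }  — shift, reduce
  I5: { [B → . B S y], [B → . a], [E → c . a], [S → c . B B] }  — shift
  I6: { [E → y . y] }  — shift
  I7: { [E → y y .] }  — reduce
  I8: { [B → . B S y], [B → . a], [B → B . S y], [S → . c B B], [S → c B . B] }  — shift
  I9: { [B → a .], [E → c a .] }  — 2 reduces
  I10: { [B → B . S y], [S → . c B B], [S → c B B .] }  — shift, reduce
  I11: { [B → B S . y] }  — shift
  I12: { [B → a .] }  — reduce
  I13: { [B → . B S y], [B → . a], [S → c . B B] }  — shift
  I14: { [B → B S y .] }  — reduce
  I15: { [B → B . S y], [E → a B .], [S → . c B B] }  — shift, reduce
  I16: { [B → . B S y], [B → . a], [E → . B E], [E → . S S E], [E → . a B], [E → . c a], [E → . y y], [E → S S . E], [S → . c B B] }  — shift
  I17: { [E → S S E .] }  — reduce
  I18: { [E → B E .] }  — reduce
  I19: { [B → B S . y], [E → S . S E], [S → . c B B] }  — shift

I4 contains reduce item [B → a .] and shift item [B → . a] — shift-reduce conflict.
I10 contains reduce item [S → c B B .] and shift item [S → . c B B] — shift-reduce conflict.
I15 contains reduce item [E → a B .] and shift item [S → . c B B] — shift-reduce conflict.

Answer: Yes — I4: [B → a .] vs [B → . a]; I10: [S → c B B .] vs [S → . c B B]; I15: [E → a B .] vs [S → . c B B]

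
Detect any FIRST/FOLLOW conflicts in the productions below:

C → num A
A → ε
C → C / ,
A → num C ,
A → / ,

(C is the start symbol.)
Nullable non-terminals: A.

A: nullable alternative(s) A → ε; FOLLOW(A) = { $, ',', '/' }
  A → ε: FIRST \ {ε} = { } — this is the only nullable alternative, skip
  A → num C ,: FIRST \ {ε} = { 'num' } — disjoint from FOLLOW(A)
  A → / ,: FIRST \ {ε} = { '/' } — overlaps FOLLOW(A) on { '/' }: CONFLICT

C has no nullable alternative, so no FIRST/FOLLOW check is needed there.

So the grammar has 1 FIRST/FOLLOW conflict (marked CONFLICT above).

Answer: Yes. A → '/' ',' with FOLLOW(A) on { '/' }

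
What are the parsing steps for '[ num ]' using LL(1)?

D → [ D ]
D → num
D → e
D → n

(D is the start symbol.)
LL(1) parsing maintains a stack (initially the start symbol over $) and the input. At each step: if the stack top is a terminal, match it against the current input token; if it is a non-terminal N, replace it with the RHS of M[N, lookahead] (the unique production whose predict set contains the lookahead).

Stack is shown with the top on the left.

Stack    Input      Action
--------------------------
D $      [ num ] $  output D → [ D ]
[ D ] $  [ num ] $  match '['
D ] $    num ] $    output D → num
num ] $  num ] $    match 'num'
] $      ] $        match ']'
$        $          accept

The string is accepted.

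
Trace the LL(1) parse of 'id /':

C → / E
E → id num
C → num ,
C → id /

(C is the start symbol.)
Stack is shown with the top on the left.

Stack   Input   Action
----------------------
C $     id / $  output C → id /
id / $  id / $  match 'id'
/ $     / $     match '/'
$       $       accept

The string is accepted.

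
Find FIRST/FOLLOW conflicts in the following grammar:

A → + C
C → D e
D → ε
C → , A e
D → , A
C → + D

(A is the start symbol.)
A FIRST/FOLLOW conflict occurs when a non-terminal N has a nullable alternative N → β (β ⇒* ε) and another alternative N → α with FIRST(α) ∩ FOLLOW(N) ≠ ∅: on such a lookahead the parser cannot decide between expanding α and letting N vanish via β.

Nullable non-terminals: D.

D: nullable alternative(s) D → ε; FOLLOW(D) = { $, 'e' }
  D → ε: FIRST \ {ε} = { } — this is the only nullable alternative, skip
  D → , A: FIRST \ {ε} = { ',' } — disjoint from FOLLOW(D)

A, C have no nullable alternative, so no FIRST/FOLLOW check is needed there.

No FIRST/FOLLOW conflicts found.

Answer: No FIRST/FOLLOW conflicts.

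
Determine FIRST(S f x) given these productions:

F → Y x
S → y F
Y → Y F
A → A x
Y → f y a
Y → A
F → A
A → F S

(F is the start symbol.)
FIRST sets of the non-terminals involved (from the grammar, by fixed-point iteration):
  FIRST(S) = { 'y' }

To compute FIRST(S f x), process the symbols left to right:
Symbol S is a non-terminal. Add FIRST(S) \ {ε} = { 'y' }
S is not nullable (ε ∉ FIRST(S)), so stop here.
FIRST(S f x) = { 'y' }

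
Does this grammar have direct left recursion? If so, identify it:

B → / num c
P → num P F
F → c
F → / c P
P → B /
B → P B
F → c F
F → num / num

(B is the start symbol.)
Direct left recursion occurs when N → N α for some non-terminal N (the right-hand side begins with the left-hand side itself).

B → / num c: starts with '/'
P → num P F: starts with num
F → c: starts with c
F → / c P: starts with '/'
P → B /: starts with B
B → P B: starts with P
F → c F: starts with c
F → num / num: starts with num

No direct left recursion found.

Answer: No direct left recursion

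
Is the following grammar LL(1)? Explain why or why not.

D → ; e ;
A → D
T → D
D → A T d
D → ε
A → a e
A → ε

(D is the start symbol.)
A grammar is LL(1) if for each non-terminal N with multiple productions, the predict sets of those productions are pairwise disjoint, where PREDICT(N → α) = (FIRST(α) \ {ε}) ∪ (FOLLOW(N) if α ⇒* ε).

Relevant sets:
  FIRST(A) = { ';', 'a', 'd', ε }
  FIRST(T) = { ';', 'a', 'd', ε }
  FIRST(D) = { ';', 'a', 'd', ε }
  FOLLOW(D) = { $, ';', 'a', 'd' }
  FOLLOW(A) = { ';', 'a', 'd' }

For D:
  PREDICT(D → ';' e ';') = { ';' }
  PREDICT(D → A T d) = { ';', 'a', 'd' }
  PREDICT(D → ε) = { $, ';', 'a', 'd' }
For A:
  PREDICT(A → D) = { ';', 'a', 'd' }
  PREDICT(A → a e) = { 'a' }
  PREDICT(A → ε) = { ';', 'a', 'd' }
T has a single production, so nothing to check there.

Conflict found: Predict set conflict for D: { ';' }
The grammar is NOT LL(1).

Answer: No. Predict set conflict for D: { ';' }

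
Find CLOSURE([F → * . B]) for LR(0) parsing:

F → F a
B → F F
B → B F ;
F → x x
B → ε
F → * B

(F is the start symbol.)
To compute CLOSURE, for each item [A → α.Bβ] where B is a non-terminal, add [B → .γ] for all productions B → γ; repeat for the newly added items until nothing changes.

Start with: [F → * . B]
  [F → * . B] has the dot before B: add [B → . F F], [B → . B F ;], [B → .]
  [B → . F F] has the dot before F: add [F → . F a], [F → . x x], [F → . * B]
No further items can be added.

CLOSURE = { [B → . B F ;], [B → . F F], [B → .], [F → * . B], [F → . * B], [F → . F a], [F → . x x] }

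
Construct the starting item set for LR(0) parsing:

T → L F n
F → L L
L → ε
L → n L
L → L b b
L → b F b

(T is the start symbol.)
{ [L → . L b b], [L → . b F b], [L → . n L], [L → .], [T → . L F n], [T' → . T] }

First, augment the grammar with T' → T
I₀ = CLOSURE({ [T' → . T] }):
  [T' → . T] has the dot before T: add [T → . L F n]
  [T → . L F n] has the dot before L: add [L → .], [L → . n L], [L → . L b b], [L → . b F b]
No further items can be added.

I₀ = { [L → . L b b], [L → . b F b], [L → . n L], [L → .], [T → . L F n], [T' → . T] }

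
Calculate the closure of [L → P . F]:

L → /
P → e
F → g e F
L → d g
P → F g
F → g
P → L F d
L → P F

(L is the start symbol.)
{ [F → . g e F], [F → . g], [L → P . F] }

Start with: [L → P . F]
  [L → P . F] has the dot before F: add [F → . g e F], [F → . g]
No further items can be added.

CLOSURE = { [F → . g e F], [F → . g], [L → P . F] }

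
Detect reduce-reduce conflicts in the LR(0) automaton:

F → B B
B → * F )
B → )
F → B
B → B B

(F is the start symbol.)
Yes — I5: [B → B B .] vs [F → B B .]

Augment with F' → F and build the canonical LR(0) collection (I0 = CLOSURE({[F' → . F]}), then GOTO on every symbol after a dot until no new states appear). It has 9 states:
  I0: { [B → . )], [B → . * F )], [B → . B B], [F → . B B], [F → . B], [F' → . F] }  — shift
  I1: { [B → ) .] }  — reduce
  I2: { [B → * . F )], [B → . )], [B → . * F )], [B → . B B], [F → . B B], [F → . B] }  — shift
  I3: { [B → . )], [B → . * F )], [B → . B B], [B → B . B], [F → B . B], [F → B .] }  — shift, reduce
  I4: { [F' → F .] }  — accept
  I5: { [B → . )], [B → . * F )], [B → . B B], [B → B . B], [B → B B .], [F → B B .] }  — shift, 2 reduces
  I6: { [B → . )], [B → . * F )], [B → . B B], [B → B . B], [B → B B .] }  — shift, reduce
  I7: { [B → * F . )] }  — shift
  I8: { [B → * F ) .] }  — reduce

I5 contains complete items [B → B B .], [F → B B .] — reduce-reduce conflict.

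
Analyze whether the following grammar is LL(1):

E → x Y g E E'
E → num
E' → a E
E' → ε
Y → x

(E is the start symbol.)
No. Predict set conflict for E': { 'a' }

A grammar is LL(1) if for each non-terminal N with multiple productions, the predict sets of those productions are pairwise disjoint, where PREDICT(N → α) = (FIRST(α) \ {ε}) ∪ (FOLLOW(N) if α ⇒* ε).

Relevant sets:
  FOLLOW(E') = { $, 'a' }

For E:
  PREDICT(E → x Y g E E') = { 'x' }
  PREDICT(E → num) = { 'num' }
For E':
  PREDICT(E' → a E) = { 'a' }
  PREDICT(E' → ε) = { $, 'a' }
Y has a single production, so nothing to check there.

Conflict found: Predict set conflict for E': { 'a' }
The grammar is NOT LL(1).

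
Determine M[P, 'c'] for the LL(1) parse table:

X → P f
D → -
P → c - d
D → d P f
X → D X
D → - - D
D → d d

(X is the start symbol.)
To find M[P, 'c'], we find productions for P where 'c' is in the predict set (PREDICT(N → α) = (FIRST(α) \ {ε}) ∪ (FOLLOW(N) if α ⇒* ε)).

P → c - d: PREDICT = { 'c' }
  'c' is in predict set, so this production goes in M[P, 'c']

M[P, 'c'] = P → c - d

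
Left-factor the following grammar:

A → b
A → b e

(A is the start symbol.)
A → b A'
A' → ε
A' → e

Left-factoring transforms A → αβ₁ | αβ₂ into A → αA' and A' → β₁ | β₂
(α is the longest common prefix among the alternatives). Repeat until
no nonterminal has two alternatives with a common prefix.

Round 1: A has alternatives sharing prefix 'b'. Introduce A': A → b A'
  Add: A' → ε
  Add: A' → e

No remaining common prefixes — done.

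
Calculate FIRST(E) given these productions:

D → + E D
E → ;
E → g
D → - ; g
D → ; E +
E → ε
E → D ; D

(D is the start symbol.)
{ '+', '-', ';', 'g', ε }

To compute FIRST(E), examine every production with E on the left-hand side, reading each right-hand side left to right until a non-nullable symbol is reached.

FIRST sets of the other non-terminals involved (by the same procedure, iterated to a fixed point):
  FIRST(D) = { '+', '-', ';' }

From E → ;:
  - ';' is a terminal: add ';' and stop
From E → g:
  - g is a terminal: add 'g' and stop
From E → ε:
  - ε-production, so ε ∈ FIRST(E)
From E → D ; D:
  - D is a non-terminal: add FIRST(D) \ {ε} = { '+', '-', ';' }
    D is not nullable, so stop

Collecting: FIRST(E) = { '+', '-', ';', 'g', ε }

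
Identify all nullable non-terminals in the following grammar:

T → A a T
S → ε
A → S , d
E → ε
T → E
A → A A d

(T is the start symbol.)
{ 'E', 'S', 'T' }

A non-terminal is nullable if it can derive ε (the empty string): either it has an ε-production, or it has a production whose right-hand side consists entirely of nullable non-terminals.

ε-productions: S → ε, E → ε
So S, E are immediately nullable.
T → E: every symbol on the right is nullable, so T is nullable too.
No further non-terminal can be added: every production for the remaining non-terminals contains a terminal or a non-nullable non-terminal.
Nullable = { 'E', 'S', 'T' }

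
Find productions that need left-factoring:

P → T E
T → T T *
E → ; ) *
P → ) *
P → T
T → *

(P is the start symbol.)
Left-factoring is needed when two productions for the same non-terminal
share a common prefix on the right-hand side.

Productions for P:
  P → T E
  P → ) *
  P → T
Productions for T:
  T → T T *
  T → *

Found common prefix 'T' in productions for P

Answer: Yes, P has productions with common prefix 'T'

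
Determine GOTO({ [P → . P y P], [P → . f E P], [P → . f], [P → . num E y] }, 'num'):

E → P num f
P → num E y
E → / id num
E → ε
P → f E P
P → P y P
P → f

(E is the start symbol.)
GOTO(I, 'num') = CLOSURE({ [A → αX.β] : [A → α.Xβ] ∈ I, X = 'num' })

Items with dot before 'num', with the dot advanced:
  [P → . num E y] → [P → num . E y]
Closure of the advanced items:
  [P → num . E y] has the dot before E: add [E → . P num f], [E → . / id num], [E → .]
  [E → . P num f] has the dot before P: add [P → . num E y], [P → . f E P], [P → . P y P], [P → . f]

GOTO = { [E → . / id num], [E → . P num f], [E → .], [P → . P y P], [P → . f E P], [P → . f], [P → . num E y], [P → num . E y] }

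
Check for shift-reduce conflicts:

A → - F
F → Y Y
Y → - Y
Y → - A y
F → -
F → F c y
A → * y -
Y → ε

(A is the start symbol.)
Augment with A' → A and build the canonical LR(0) collection (I0 = CLOSURE({[A' → . A]}), then GOTO on every symbol after a dot until no new states appear). It has 19 states:
  I0: { [A → . * y -], [A → . - F], [A' → . A] }  — shift
  I1: { [A → * . y -] }  — shift
  I2: { [A → - . F], [F → . -], [F → . F c y], [F → . Y Y], [Y → . - A y], [Y → . - Y], [Y → .] }  — shift, reduce
  I3: { [A' → A .] }  — accept
  I4: { [A → . * y -], [A → . - F], [F → - .], [Y → - . A y], [Y → - . Y], [Y → . - A y], [Y → . - Y], [Y → .] }  — shift, 2 reduces
  I5: { [A → - F .], [F → F . c y] }  — shift, reduce
  I6: { [F → Y . Y], [Y → . - A y], [Y → . - Y], [Y → .] }  — shift, reduce
  I7: { [A → . * y -], [A → . - F], [Y → - . A y], [Y → - . Y], [Y → . - A y], [Y → . - Y], [Y → .] }  — shift, reduce
  I8: { [F → Y Y .] }  — reduce
  I9: { [A → - . F], [A → . * y -], [A → . - F], [F → . -], [F → . F c y], [F → . Y Y], [Y → - . A y], [Y → - . Y], [Y → . - A y], [Y → . - Y], [Y → .] }  — shift, reduce
  I10: { [Y → - A . y] }  — shift
  I11: { [Y → - Y .] }  — reduce
  I12: { [Y → - A y .] }  — reduce
  I13: { [A → - . F], [A → . * y -], [A → . - F], [F → - .], [F → . -], [F → . F c y], [F → . Y Y], [Y → - . A y], [Y → - . Y], [Y → . - A y], [Y → . - Y], [Y → .] }  — shift, 2 reduces
  I14: { [F → Y . Y], [Y → - Y .], [Y → . - A y], [Y → . - Y], [Y → .] }  — shift, 2 reduces
  I15: { [F → F c . y] }  — shift
  I16: { [F → F c y .] }  — reduce
  I17: { [A → * y . -] }  — shift
  I18: { [A → * y - .] }  — reduce

I2 contains reduce item [Y → .] and shift items [F → . -], [Y → . - A y], [Y → . - Y] — shift-reduce conflict.
I4 contains reduce items [F → - .], [Y → .] and shift items [A → . * y -], [A → . - F], [Y → . - A y], [Y → . - Y] — shift-reduce conflict.
I5 contains reduce item [A → - F .] and shift item [F → F . c y] — shift-reduce conflict.
I6 contains reduce item [Y → .] and shift items [Y → . - A y], [Y → . - Y] — shift-reduce conflict.
I7 contains reduce item [Y → .] and shift items [A → . * y -], [A → . - F], [Y → . - A y], [Y → . - Y] — shift-reduce conflict.
I9 contains reduce item [Y → .] and shift items [A → . * y -], [A → . - F], [F → . -], [Y → . - A y], [Y → . - Y] — shift-reduce conflict.
I13 contains reduce items [F → - .], [Y → .] and shift items [A → . * y -], [A → . - F], [F → . -], [Y → . - A y], [Y → . - Y] — shift-reduce conflict.
I14 contains reduce items [Y → .], [Y → - Y .] and shift items [Y → . - A y], [Y → . - Y] — shift-reduce conflict.

Answer: Yes — I2: [Y → .] vs [F → . -]; I4: [F → - .] vs [A → . * y -]; I5: [A → - F .] vs [F → F . c y]; I6: [Y → .] vs [Y → . - A y]; I7: [Y → .] vs [A → . * y -]; I9: [Y → .] vs [A → . * y -]; I13: [F → - .] vs [A → . * y -]; I14: [Y → .] vs [Y → . - A y]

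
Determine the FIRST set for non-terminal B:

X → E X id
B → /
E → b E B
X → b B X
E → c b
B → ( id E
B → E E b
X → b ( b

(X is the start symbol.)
FIRST sets of the other non-terminals involved (by the same procedure, iterated to a fixed point):
  FIRST(E) = { 'b', 'c' }

From B → /:
  - '/' is a terminal: add '/' and stop
From B → ( id E:
  - '(' is a terminal: add '(' and stop
From B → E E b:
  - E is a non-terminal: add FIRST(E) \ {ε} = { 'b', 'c' }
    E is not nullable, so stop

Collecting: FIRST(B) = { '(', '/', 'b', 'c' }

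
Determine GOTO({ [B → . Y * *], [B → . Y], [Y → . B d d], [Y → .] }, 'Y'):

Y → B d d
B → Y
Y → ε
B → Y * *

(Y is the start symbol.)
GOTO(I, 'Y') = CLOSURE({ [A → αX.β] : [A → α.Xβ] ∈ I, X = 'Y' })

Items with dot before 'Y', with the dot advanced:
  [B → . Y] → [B → Y .]
  [B → . Y * *] → [B → Y . * *]
Closure adds nothing (no advanced item has the dot before a non-terminal).

GOTO = { [B → Y . * *], [B → Y .] }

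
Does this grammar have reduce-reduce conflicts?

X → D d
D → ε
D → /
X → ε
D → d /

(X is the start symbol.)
Yes — I0: [D → .] vs [X → .]

A reduce-reduce conflict occurs when an LR(0) state has two complete items [A → α .] and [B → β .] — both call for a reduction, and with no lookahead the parser cannot choose between them.

Augment with X' → X and build the canonical LR(0) collection (I0 = CLOSURE({[X' → . X]}), then GOTO on every symbol after a dot until no new states appear). It has 7 states:
  I0: { [D → . /], [D → . d /], [D → .], [X → . D d], [X → .], [X' → . X] }  — shift, 2 reduces
  I1: { [D → / .] }  — reduce
  I2: { [X → D . d] }  — shift
  I3: { [X' → X .] }  — accept
  I4: { [D → d . /] }  — shift
  I5: { [D → d / .] }  — reduce
  I6: { [X → D d .] }  — reduce

I0 contains complete items [D → .], [X → .] — reduce-reduce conflict.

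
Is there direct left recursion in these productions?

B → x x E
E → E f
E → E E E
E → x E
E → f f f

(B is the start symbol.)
Yes, E is left-recursive

Direct left recursion occurs when N → N α for some non-terminal N (the right-hand side begins with the left-hand side itself).

B → x x E: starts with x
E → E f: LEFT RECURSIVE (starts with E)
E → E E E: LEFT RECURSIVE (starts with E)
E → x E: starts with x
E → f f f: starts with f

The grammar has direct left recursion on: E.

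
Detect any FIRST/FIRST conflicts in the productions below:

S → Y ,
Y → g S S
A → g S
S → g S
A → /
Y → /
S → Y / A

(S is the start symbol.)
A FIRST/FIRST conflict occurs when two productions N → α and N → β for the same non-terminal have FIRST(α) ∩ FIRST(β) ≠ ∅ (with ε ∈ FIRST of a nullable right-hand side, so two nullable alternatives also conflict).

FIRST sets of the non-terminals at (or reachable through a nullable prefix from) the front of some alternative:
  FIRST(Y) = { '/', 'g' }

Productions for S:
  S → Y ,: FIRST = { '/', 'g' }
  S → g S: FIRST = { 'g' }
  S → Y / A: FIRST = { '/', 'g' }
Productions for Y:
  Y → g S S: FIRST = { 'g' }
  Y → /: FIRST = { '/' }
Productions for A:
  A → g S: FIRST = { 'g' }
  A → /: FIRST = { '/' }

Conflict for S: S → Y , and S → g S
  Overlap: { 'g' }
Conflict for S: S → Y , and S → Y / A
  Overlap: { '/', 'g' }
Conflict for S: S → g S and S → Y / A
  Overlap: { 'g' }

Answer: Yes. S → Y ',' / S → g S on { 'g' }; S → Y ',' / S → Y '/' A on { '/', 'g' }; S → g S / S → Y '/' A on { 'g' }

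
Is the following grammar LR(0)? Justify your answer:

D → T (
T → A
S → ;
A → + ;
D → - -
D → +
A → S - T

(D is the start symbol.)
Augment with D' → D and build the canonical LR(0) collection (I0 = CLOSURE({[D' → . D]}), then GOTO on every symbol after a dot until no new states appear). It has 14 states:
  I0: { [A → . + ;], [A → . S - T], [D → . +], [D → . - -], [D → . T (], [D' → . D], [S → . ;], [T → . A] }  — shift
  I1: { [A → + . ;], [D → + .] }  — shift, reduce
  I2: { [D → - . -] }  — shift
  I3: { [S → ; .] }  — reduce
  I4: { [T → A .] }  — reduce
  I5: { [D' → D .] }  — accept
  I6: { [A → S . - T] }  — shift
  I7: { [D → T . (] }  — shift
  I8: { [D → T ( .] }  — reduce
  I9: { [A → . + ;], [A → . S - T], [A → S - . T], [S → . ;], [T → . A] }  — shift
  I10: { [A → + . ;] }  — shift
  I11: { [A → S - T .] }  — reduce
  I12: { [A → + ; .] }  — reduce
  I13: { [D → - - .] }  — reduce

Conflict in state I1:
  Shift-reduce conflict between [D → + .] and [A → + . ;]
So the grammar is NOT LR(0).

Answer: No. Shift-reduce conflict between [D → + .] and [A → + . ;]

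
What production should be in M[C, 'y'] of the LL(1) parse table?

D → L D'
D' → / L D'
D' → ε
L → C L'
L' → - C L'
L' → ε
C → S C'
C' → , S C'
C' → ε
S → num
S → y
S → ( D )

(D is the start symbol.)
C → S C'

To find M[C, 'y'], we find productions for C where 'y' is in the predict set (PREDICT(N → α) = (FIRST(α) \ {ε}) ∪ (FOLLOW(N) if α ⇒* ε)).

Relevant sets:
  FIRST(S) = { '(', 'num', 'y' }

C → S C': PREDICT = { '(', 'num', 'y' }
  'y' is in predict set, so this production goes in M[C, 'y']

M[C, 'y'] = C → S C'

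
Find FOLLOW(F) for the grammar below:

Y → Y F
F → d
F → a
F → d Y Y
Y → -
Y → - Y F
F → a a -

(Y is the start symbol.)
To compute FOLLOW(F), find every occurrence of F on a right-hand side N → α F β: add FIRST(β) \ {ε}, and if β is empty or nullable also add FOLLOW(N). Iterate to a fixed point.

In Y → Y F: F is at the end, add FOLLOW(Y)
In Y → - Y F: F is at the end, add FOLLOW(Y)

The FOLLOW sets referred to above (computed the same way, to a fixed point):
  FOLLOW(Y) = { $, '-', 'a', 'd' }

Taking the union: FOLLOW(F) = { $, '-', 'a', 'd' }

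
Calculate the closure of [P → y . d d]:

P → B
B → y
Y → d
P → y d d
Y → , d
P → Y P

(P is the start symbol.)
{ [P → y . d d] }

To compute CLOSURE, for each item [A → α.Bβ] where B is a non-terminal, add [B → .γ] for all productions B → γ; repeat for the newly added items until nothing changes.

Start with: [P → y . d d]
The dot precedes the terminal d, so nothing is added.

CLOSURE = { [P → y . d d] }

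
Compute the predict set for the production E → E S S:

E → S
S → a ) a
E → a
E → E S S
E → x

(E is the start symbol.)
PREDICT(E → E S S) = (FIRST(RHS) \ {ε}) ∪ (FOLLOW(E) if ε ∈ FIRST(RHS), i.e. RHS ⇒* ε)
FIRST(E) = { 'a', 'x' }
FIRST(E S S) = { 'a', 'x' }
ε ∉ FIRST(E S S), so FOLLOW(E) is not added.
PREDICT(E → E S S) = { 'a', 'x' }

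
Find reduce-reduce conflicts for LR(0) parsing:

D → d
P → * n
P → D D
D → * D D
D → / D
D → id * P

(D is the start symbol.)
A reduce-reduce conflict occurs when an LR(0) state has two complete items [A → α .] and [B → β .] — both call for a reduction, and with no lookahead the parser cannot choose between them.

Augment with D' → D and build the canonical LR(0) collection (I0 = CLOSURE({[D' → . D]}), then GOTO on every symbol after a dot until no new states appear). It has 15 states:
  I0: { [D → . * D D], [D → . / D], [D → . d], [D → . id * P], [D' → . D] }  — shift
  I1: { [D → * . D D], [D → . * D D], [D → . / D], [D → . d], [D → . id * P] }  — shift
  I2: { [D → . * D D], [D → . / D], [D → . d], [D → . id * P], [D → / . D] }  — shift
  I3: { [D' → D .] }  — accept
  I4: { [D → d .] }  — reduce
  I5: { [D → id . * P] }  — shift
  I6: { [D → . * D D], [D → . / D], [D → . d], [D → . id * P], [D → id * . P], [P → . * n], [P → . D D] }  — shift
  I7: { [D → * . D D], [D → . * D D], [D → . / D], [D → . d], [D → . id * P], [P → * . n] }  — shift
  I8: { [D → . * D D], [D → . / D], [D → . d], [D → . id * P], [P → D . D] }  — shift
  I9: { [D → id * P .] }  — reduce
  I10: { [P → D D .] }  — reduce
  I11: { [D → * D . D], [D → . * D D], [D → . / D], [D → . d], [D → . id * P] }  — shift
  I12: { [P → * n .] }  — reduce
  I13: { [D → * D D .] }  — reduce
  I14: { [D → / D .] }  — reduce

No state contains more than one complete item.

Answer: No reduce-reduce conflicts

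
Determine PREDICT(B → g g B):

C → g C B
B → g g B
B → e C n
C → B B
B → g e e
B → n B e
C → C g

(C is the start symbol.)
{ 'g' }

PREDICT(B → g g B) = (FIRST(RHS) \ {ε}) ∪ (FOLLOW(B) if ε ∈ FIRST(RHS), i.e. RHS ⇒* ε)
FIRST(g g B) = { 'g' }
ε ∉ FIRST(g g B), so FOLLOW(B) is not added.
PREDICT(B → g g B) = { 'g' }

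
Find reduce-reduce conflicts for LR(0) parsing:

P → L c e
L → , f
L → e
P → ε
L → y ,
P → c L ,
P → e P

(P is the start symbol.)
Yes — I5: [L → e .] vs [P → .]

Augment with P' → P and build the canonical LR(0) collection (I0 = CLOSURE({[P' → . P]}), then GOTO on every symbol after a dot until no new states appear). It has 15 states:
  I0: { [L → . , f], [L → . e], [L → . y ,], [P → . L c e], [P → . c L ,], [P → . e P], [P → .], [P' → . P] }  — shift, reduce
  I1: { [L → , . f] }  — shift
  I2: { [P → L . c e] }  — shift
  I3: { [P' → P .] }  — accept
  I4: { [L → . , f], [L → . e], [L → . y ,], [P → c . L ,] }  — shift
  I5: { [L → . , f], [L → . e], [L → . y ,], [L → e .], [P → . L c e], [P → . c L ,], [P → . e P], [P → .], [P → e . P] }  — shift, 2 reduces
  I6: { [L → y . ,] }  — shift
  I7: { [L → y , .] }  — reduce
  I8: { [P → e P .] }  — reduce
  I9: { [P → c L . ,] }  — shift
  I10: { [L → e .] }  — reduce
  I11: { [P → c L , .] }  — reduce
  I12: { [P → L c . e] }  — shift
  I13: { [P → L c e .] }  — reduce
  I14: { [L → , f .] }  — reduce

I5 contains complete items [L → e .], [P → .] — reduce-reduce conflict.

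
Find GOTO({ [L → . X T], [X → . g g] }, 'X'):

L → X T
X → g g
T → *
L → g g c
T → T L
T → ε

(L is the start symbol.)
GOTO(I, 'X') = CLOSURE({ [A → αX.β] : [A → α.Xβ] ∈ I, X = 'X' })

Items with dot before 'X', with the dot advanced:
  [L → . X T] → [L → X . T]
Closure of the advanced items:
  [L → X . T] has the dot before T: add [T → . *], [T → . T L], [T → .]

GOTO = { [L → X . T], [T → . *], [T → . T L], [T → .] }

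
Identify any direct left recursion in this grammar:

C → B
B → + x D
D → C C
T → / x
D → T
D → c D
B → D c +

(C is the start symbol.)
Direct left recursion occurs when N → N α for some non-terminal N (the right-hand side begins with the left-hand side itself).

C → B: starts with B
B → + x D: starts with '+'
D → C C: starts with C
T → / x: starts with '/'
D → T: starts with T
D → c D: starts with c
B → D c +: starts with D

No direct left recursion found.

Answer: No direct left recursion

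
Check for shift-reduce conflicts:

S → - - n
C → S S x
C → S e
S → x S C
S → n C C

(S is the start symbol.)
No shift-reduce conflicts

A shift-reduce conflict occurs when an LR(0) state has both:
  - a complete (reduce) item [A → α .] (dot at the end), and
  - a shift item [B → β . c γ] (dot before a terminal).

Augment with S' → S and build the canonical LR(0) collection (I0 = CLOSURE({[S' → . S]}), then GOTO on every symbol after a dot until no new states appear). It has 15 states:
  I0: { [S → . - - n], [S → . n C C], [S → . x S C], [S' → . S] }  — shift
  I1: { [S → - . - n] }  — shift
  I2: { [S' → S .] }  — accept
  I3: { [C → . S S x], [C → . S e], [S → . - - n], [S → . n C C], [S → . x S C], [S → n . C C] }  — shift
  I4: { [S → . - - n], [S → . n C C], [S → . x S C], [S → x . S C] }  — shift
  I5: { [C → . S S x], [C → . S e], [S → . - - n], [S → . n C C], [S → . x S C], [S → x S . C] }  — shift
  I6: { [S → x S C .] }  — reduce
  I7: { [C → S . S x], [C → S . e], [S → . - - n], [S → . n C C], [S → . x S C] }  — shift
  I8: { [C → S S . x] }  — shift
  I9: { [C → S e .] }  — reduce
  I10: { [C → S S x .] }  — reduce
  I11: { [C → . S S x], [C → . S e], [S → . - - n], [S → . n C C], [S → . x S C], [S → n C . C] }  — shift
  I12: { [S → n C C .] }  — reduce
  I13: { [S → - - . n] }  — shift
  I14: { [S → - - n .] }  — reduce

No state contains both a complete item and a shift item.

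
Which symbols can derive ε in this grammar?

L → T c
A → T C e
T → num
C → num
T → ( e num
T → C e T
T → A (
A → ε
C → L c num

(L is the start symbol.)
ε-productions: A → ε
So A is immediately nullable.
No further non-terminal can be added: every production for the remaining non-terminals contains a terminal or a non-nullable non-terminal.
Nullable = { 'A' }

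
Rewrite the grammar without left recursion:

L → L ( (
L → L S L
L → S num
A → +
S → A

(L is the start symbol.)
L is directly left-recursive. The standard transformation for
  A → A α₁ | ... | A α_m | β₁ | ... | β_n
is
  A  → β₁ A' | ... | β_n A'
  A' → α₁ A' | ... | α_m A' | ε

L → S num becomes L → S num L'
L → L ( ( becomes L' → ( ( L'
L → L S L becomes L' → S L L'
Add L' → ε

Productions for other non-terminals are unchanged:
  A → +
  S → A

Resulting grammar:
L → S num L'
L' → ( ( L'
L' → S L L'
L' → ε
A → +
S → A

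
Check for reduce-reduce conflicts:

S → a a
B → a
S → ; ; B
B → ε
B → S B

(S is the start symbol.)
No reduce-reduce conflicts

A reduce-reduce conflict occurs when an LR(0) state has two complete items [A → α .] and [B → β .] — both call for a reduction, and with no lookahead the parser cannot choose between them.

Augment with S' → S and build the canonical LR(0) collection (I0 = CLOSURE({[S' → . S]}), then GOTO on every symbol after a dot until no new states appear). It has 10 states:
  I0: { [S → . ; ; B], [S → . a a], [S' → . S] }  — shift
  I1: { [S → ; . ; B] }  — shift
  I2: { [S' → S .] }  — accept
  I3: { [S → a . a] }  — shift
  I4: { [S → a a .] }  — reduce
  I5: { [B → . S B], [B → . a], [B → .], [S → . ; ; B], [S → . a a], [S → ; ; . B] }  — shift, reduce
  I6: { [S → ; ; B .] }  — reduce
  I7: { [B → . S B], [B → . a], [B → .], [B → S . B], [S → . ; ; B], [S → . a a] }  — shift, reduce
  I8: { [B → a .], [S → a . a] }  — shift, reduce
  I9: { [B → S B .] }  — reduce

No state contains more than one complete item.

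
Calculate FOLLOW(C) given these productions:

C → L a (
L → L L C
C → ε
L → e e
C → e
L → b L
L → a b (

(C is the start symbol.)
{ $, 'a', 'b', 'e' }

To compute FOLLOW(C), find every occurrence of C on a right-hand side N → α C β: add FIRST(β) \ {ε}, and if β is empty or nullable also add FOLLOW(N). Iterate to a fixed point.

C is the start symbol, so $ ∈ FOLLOW(C).
In L → L L C: C is at the end, add FOLLOW(L)

The FOLLOW sets referred to above (computed the same way, to a fixed point):
  FOLLOW(L) = { 'a', 'b', 'e' }

Taking the union: FOLLOW(C) = { $, 'a', 'b', 'e' }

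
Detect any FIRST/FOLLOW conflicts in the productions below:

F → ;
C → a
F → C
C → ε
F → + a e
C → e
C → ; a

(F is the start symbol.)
No FIRST/FOLLOW conflicts.

A FIRST/FOLLOW conflict occurs when a non-terminal N has a nullable alternative N → β (β ⇒* ε) and another alternative N → α with FIRST(α) ∩ FOLLOW(N) ≠ ∅: on such a lookahead the parser cannot decide between expanding α and letting N vanish via β.

Nullable non-terminals: C, F.
FIRST sets used below: FIRST(C) = { ';', 'a', 'e', ε }

C: nullable alternative(s) C → ε; FOLLOW(C) = { $ }
  C → a: FIRST \ {ε} = { 'a' } — disjoint from FOLLOW(C)
  C → ε: FIRST \ {ε} = { } — this is the only nullable alternative, skip
  C → e: FIRST \ {ε} = { 'e' } — disjoint from FOLLOW(C)
  C → ; a: FIRST \ {ε} = { ';' } — disjoint from FOLLOW(C)

F: nullable alternative(s) F → C; FOLLOW(F) = { $ }
  F → ;: FIRST \ {ε} = { ';' } — disjoint from FOLLOW(F)
  F → C: FIRST \ {ε} = { ';', 'a', 'e' } — this is the only nullable alternative, skip
  F → + a e: FIRST \ {ε} = { '+' } — disjoint from FOLLOW(F)

No FIRST/FOLLOW conflicts found.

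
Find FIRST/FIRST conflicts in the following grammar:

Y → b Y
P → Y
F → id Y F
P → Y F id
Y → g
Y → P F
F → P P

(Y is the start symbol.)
FIRST sets of the non-terminals at (or reachable through a nullable prefix from) the front of some alternative:
  FIRST(P) = { 'b', 'g' }
  FIRST(Y) = { 'b', 'g' }

Productions for Y:
  Y → b Y: FIRST = { 'b' }
  Y → g: FIRST = { 'g' }
  Y → P F: FIRST = { 'b', 'g' }
Productions for P:
  P → Y: FIRST = { 'b', 'g' }
  P → Y F id: FIRST = { 'b', 'g' }
Productions for F:
  F → id Y F: FIRST = { 'id' }
  F → P P: FIRST = { 'b', 'g' }

Conflict for Y: Y → b Y and Y → P F
  Overlap: { 'b' }
Conflict for Y: Y → g and Y → P F
  Overlap: { 'g' }
Conflict for P: P → Y and P → Y F id
  Overlap: { 'b', 'g' }

Answer: Yes. Y → b Y / Y → P F on { 'b' }; Y → g / Y → P F on { 'g' }; P → Y / P → Y F id on { 'b', 'g' }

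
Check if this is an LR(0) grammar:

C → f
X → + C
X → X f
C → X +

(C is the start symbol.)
A grammar is LR(0) if no state in the canonical LR(0) collection has:
  - both a shift item (dot before a terminal) and a complete item (shift-reduce conflict), or
  - two or more complete items (reduce-reduce conflict; the accept item [C' → C .] counts as a complete item here).

Augment with C' → C and build the canonical LR(0) collection (I0 = CLOSURE({[C' → . C]}), then GOTO on every symbol after a dot until no new states appear). It has 8 states:
  I0: { [C → . X +], [C → . f], [C' → . C], [X → . + C], [X → . X f] }  — shift
  I1: { [C → . X +], [C → . f], [X → + . C], [X → . + C], [X → . X f] }  — shift
  I2: { [C' → C .] }  — accept
  I3: { [C → X . +], [X → X . f] }  — shift
  I4: { [C → f .] }  — reduce
  I5: { [C → X + .] }  — reduce
  I6: { [X → X f .] }  — reduce
  I7: { [X → + C .] }  — reduce

Every state is either a pure shift/goto state or contains exactly one complete item and nothing to shift — no conflicts. The grammar is LR(0).

Answer: Yes, the grammar is LR(0)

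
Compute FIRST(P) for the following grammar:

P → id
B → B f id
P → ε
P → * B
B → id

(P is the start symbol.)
{ '*', 'id', ε }

From P → id:
  - id is a terminal: add 'id' and stop
From P → ε:
  - ε-production, so ε ∈ FIRST(P)
From P → * B:
  - '*' is a terminal: add '*' and stop

Collecting: FIRST(P) = { '*', 'id', ε }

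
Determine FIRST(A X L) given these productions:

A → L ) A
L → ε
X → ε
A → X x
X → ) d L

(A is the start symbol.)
FIRST sets of the non-terminals involved (from the grammar, by fixed-point iteration):
  FIRST(A) = { ')', 'x' }

To compute FIRST(A X L), process the symbols left to right:
Symbol A is a non-terminal. Add FIRST(A) \ {ε} = { ')', 'x' }
A is not nullable (ε ∉ FIRST(A)), so stop here.
FIRST(A X L) = { ')', 'x' }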